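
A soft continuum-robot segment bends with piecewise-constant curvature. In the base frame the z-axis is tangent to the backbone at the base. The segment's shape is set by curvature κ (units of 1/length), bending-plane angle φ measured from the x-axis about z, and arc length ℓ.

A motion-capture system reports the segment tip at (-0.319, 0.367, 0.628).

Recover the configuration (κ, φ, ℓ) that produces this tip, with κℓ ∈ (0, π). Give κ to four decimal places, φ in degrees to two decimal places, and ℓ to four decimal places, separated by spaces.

1.5416 131.00 0.8548

ρ = √(x²+y²) = √(-0.319² + 0.367²) = 0.48626
φ = atan2(y, x) mod 360° = atan2(0.367, -0.319) = 130.9975°
|p|² = ρ² + z² = 0.48626² + 0.628² = 0.63083
κ = 2ρ / |p|² = 2×0.48626 / 0.63083 = 1.54165
θ = 2·atan2(ρ, z) = 2·atan2(0.48626, 0.628) = 1.31775 rad
ℓ = θ/κ = 1.31775/1.54165 = 0.85477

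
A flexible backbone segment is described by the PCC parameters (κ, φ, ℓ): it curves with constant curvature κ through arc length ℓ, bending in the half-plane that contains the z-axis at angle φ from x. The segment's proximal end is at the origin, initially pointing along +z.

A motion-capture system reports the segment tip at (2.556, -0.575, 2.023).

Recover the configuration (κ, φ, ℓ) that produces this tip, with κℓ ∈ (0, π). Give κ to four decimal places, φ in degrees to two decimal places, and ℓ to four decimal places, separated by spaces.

ρ = √(x²+y²) = √(2.556² + -0.575²) = 2.61988
φ = atan2(y, x) mod 360° = atan2(-0.575, 2.556) = 347.3218°
|p|² = ρ² + z² = 2.61988² + 2.023² = 10.95629
κ = 2ρ / |p|² = 2×2.61988 / 10.95629 = 0.47824
θ = 2·atan2(ρ, z) = 2·atan2(2.61988, 2.023) = 1.82651 rad
ℓ = θ/κ = 1.82651/0.47824 = 3.81922

0.4782 347.32 3.8192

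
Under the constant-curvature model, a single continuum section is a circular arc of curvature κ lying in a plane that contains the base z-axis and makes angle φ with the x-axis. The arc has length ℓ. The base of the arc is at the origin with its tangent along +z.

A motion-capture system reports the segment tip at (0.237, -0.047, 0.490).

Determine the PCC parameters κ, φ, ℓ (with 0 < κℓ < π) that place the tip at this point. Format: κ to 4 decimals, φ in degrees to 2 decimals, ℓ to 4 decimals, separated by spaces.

ρ = √(x²+y²) = √(0.237² + -0.047²) = 0.24162
φ = atan2(y, x) mod 360° = atan2(-0.047, 0.237) = 348.7831°
|p|² = ρ² + z² = 0.24162² + 0.490² = 0.29848
κ = 2ρ / |p|² = 2×0.24162 / 0.29848 = 1.61898
θ = 2·atan2(ρ, z) = 2·atan2(0.24162, 0.490) = 0.91621 rad
ℓ = θ/κ = 0.91621/1.61898 = 0.56592

1.6190 348.78 0.5659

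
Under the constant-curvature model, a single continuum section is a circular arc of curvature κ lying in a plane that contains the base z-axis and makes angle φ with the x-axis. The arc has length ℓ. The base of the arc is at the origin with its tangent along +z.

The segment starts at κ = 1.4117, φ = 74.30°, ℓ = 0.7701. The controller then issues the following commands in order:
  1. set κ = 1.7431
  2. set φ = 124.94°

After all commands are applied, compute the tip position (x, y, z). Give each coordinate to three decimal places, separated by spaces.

initial: κ=1.4117, φ=74.30°, ℓ=0.7701
cmd 1: set κ=1.7431 → (κ,φ,ℓ)=(1.7431,74.30°,0.7701) → tip=(0.1201,0.4272,0.5588)
cmd 2: set φ=124.94° → (κ,φ,ℓ)=(1.7431,124.94°,0.7701) → tip=(-0.2542,0.3638,0.5588)

-0.254 0.364 0.559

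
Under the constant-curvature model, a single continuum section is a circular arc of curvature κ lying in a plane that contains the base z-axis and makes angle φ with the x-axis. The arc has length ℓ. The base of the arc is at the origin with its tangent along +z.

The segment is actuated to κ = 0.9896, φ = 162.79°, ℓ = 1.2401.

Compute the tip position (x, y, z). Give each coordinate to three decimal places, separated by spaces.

θ = κ·ℓ = 0.9896 × 1.2401 = 1.22720 rad
ρ = (1 − cos θ)/κ = (1 − 0.33687)/0.9896 = 0.67010
z = sin θ / κ = 0.94155/0.9896 = 0.95145
x = ρ cos φ = 0.67010 × cos(162.79°) = -0.64009
y = ρ sin φ = 0.67010 × sin(162.79°) = 0.19826

-0.640 0.198 0.951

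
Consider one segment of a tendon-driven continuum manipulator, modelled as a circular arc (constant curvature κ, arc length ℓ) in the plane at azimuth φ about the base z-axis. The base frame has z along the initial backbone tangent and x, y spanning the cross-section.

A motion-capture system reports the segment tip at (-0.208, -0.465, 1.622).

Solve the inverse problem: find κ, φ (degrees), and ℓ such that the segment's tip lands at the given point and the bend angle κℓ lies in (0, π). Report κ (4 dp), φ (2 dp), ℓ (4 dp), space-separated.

0.3525 245.90 1.7266

ρ = √(x²+y²) = √(-0.208² + -0.465²) = 0.50940
φ = atan2(y, x) mod 360° = atan2(-0.465, -0.208) = 245.9005°
|p|² = ρ² + z² = 0.50940² + 1.622² = 2.89037
κ = 2ρ / |p|² = 2×0.50940 / 2.89037 = 0.35248
θ = 2·atan2(ρ, z) = 2·atan2(0.50940, 1.622) = 0.60861 rad
ℓ = θ/κ = 0.60861/0.35248 = 1.72663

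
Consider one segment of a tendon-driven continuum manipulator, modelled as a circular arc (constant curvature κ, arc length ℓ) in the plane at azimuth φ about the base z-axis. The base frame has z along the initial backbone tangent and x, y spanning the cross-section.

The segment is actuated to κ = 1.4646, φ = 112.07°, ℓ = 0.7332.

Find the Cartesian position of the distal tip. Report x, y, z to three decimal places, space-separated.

-0.134 0.331 0.600

θ = κ·ℓ = 1.4646 × 0.7332 = 1.07384 rad
ρ = (1 − cos θ)/κ = (1 − 0.47675)/1.4646 = 0.35727
z = sin θ / κ = 0.87904/1.4646 = 0.60019
x = ρ cos φ = 0.35727 × cos(112.07°) = -0.13424
y = ρ sin φ = 0.35727 × sin(112.07°) = 0.33109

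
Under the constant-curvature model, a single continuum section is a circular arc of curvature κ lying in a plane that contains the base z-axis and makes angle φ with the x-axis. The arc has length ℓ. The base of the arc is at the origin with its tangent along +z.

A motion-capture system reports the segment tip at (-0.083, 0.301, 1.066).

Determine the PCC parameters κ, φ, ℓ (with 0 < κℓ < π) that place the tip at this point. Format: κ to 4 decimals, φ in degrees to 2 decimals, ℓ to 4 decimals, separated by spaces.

0.5061 105.42 1.1260

ρ = √(x²+y²) = √(-0.083² + 0.301²) = 0.31223
φ = atan2(y, x) mod 360° = atan2(0.301, -0.083) = 105.4161°
|p|² = ρ² + z² = 0.31223² + 1.066² = 1.23385
κ = 2ρ / |p|² = 2×0.31223 / 1.23385 = 0.50611
θ = 2·atan2(ρ, z) = 2·atan2(0.31223, 1.066) = 0.56987 rad
ℓ = θ/κ = 0.56987/0.50611 = 1.12596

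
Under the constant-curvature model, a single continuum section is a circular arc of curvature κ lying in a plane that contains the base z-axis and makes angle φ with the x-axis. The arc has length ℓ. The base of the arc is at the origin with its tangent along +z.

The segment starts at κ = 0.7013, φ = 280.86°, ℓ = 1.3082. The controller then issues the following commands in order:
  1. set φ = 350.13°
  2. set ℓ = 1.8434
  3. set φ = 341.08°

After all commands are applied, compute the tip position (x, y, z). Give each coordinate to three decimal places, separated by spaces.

initial: κ=0.7013, φ=280.86°, ℓ=1.3082
cmd 1: set φ=350.13° → (κ,φ,ℓ)=(0.7013,350.13°,1.3082) → tip=(0.5509,-0.0958,1.1323)
cmd 2: set ℓ=1.8434 → (κ,φ,ℓ)=(0.7013,350.13°,1.8434) → tip=(1.0193,-0.1773,1.3712)
cmd 3: set φ=341.08° → (κ,φ,ℓ)=(0.7013,341.08°,1.8434) → tip=(0.9787,-0.3355,1.3712)

0.979 -0.335 1.371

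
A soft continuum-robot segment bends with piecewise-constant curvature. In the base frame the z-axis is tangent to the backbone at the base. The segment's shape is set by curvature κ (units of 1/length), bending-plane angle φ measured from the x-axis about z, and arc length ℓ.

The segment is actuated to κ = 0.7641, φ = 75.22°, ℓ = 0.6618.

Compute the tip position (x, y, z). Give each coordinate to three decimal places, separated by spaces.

θ = κ·ℓ = 0.7641 × 0.6618 = 0.50568 rad
ρ = (1 − cos θ)/κ = (1 − 0.87484)/0.7641 = 0.16379
z = sin θ / κ = 0.48440/0.7641 = 0.63395
x = ρ cos φ = 0.16379 × cos(75.22°) = 0.04179
y = ρ sin φ = 0.16379 × sin(75.22°) = 0.15837

0.042 0.158 0.634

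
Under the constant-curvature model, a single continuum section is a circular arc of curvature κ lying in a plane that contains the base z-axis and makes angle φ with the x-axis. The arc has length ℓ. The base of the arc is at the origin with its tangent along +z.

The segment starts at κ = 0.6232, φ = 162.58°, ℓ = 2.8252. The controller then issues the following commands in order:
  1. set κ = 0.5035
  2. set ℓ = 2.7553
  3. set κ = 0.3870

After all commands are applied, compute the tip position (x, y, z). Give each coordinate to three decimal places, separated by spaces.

-1.274 0.400 2.262

initial: κ=0.6232, φ=162.58°, ℓ=2.8252
cmd 1: set κ=0.5035 → (κ,φ,ℓ)=(0.5035,162.58°,2.8252) → tip=(-1.6150,0.5067,1.9643)
cmd 2: set ℓ=2.7553 → (κ,φ,ℓ)=(0.5035,162.58°,2.7553) → tip=(-1.5492,0.4861,1.9528)
cmd 3: set κ=0.3870 → (κ,φ,ℓ)=(0.3870,162.58°,2.7553) → tip=(-1.2737,0.3997,2.2621)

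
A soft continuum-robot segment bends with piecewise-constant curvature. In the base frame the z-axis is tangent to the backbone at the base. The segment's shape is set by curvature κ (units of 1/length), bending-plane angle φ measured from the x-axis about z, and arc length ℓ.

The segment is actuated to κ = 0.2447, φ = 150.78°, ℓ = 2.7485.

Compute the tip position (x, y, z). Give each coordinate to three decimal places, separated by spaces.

-0.777 0.434 2.546

θ = κ·ℓ = 0.2447 × 2.7485 = 0.67256 rad
ρ = (1 − cos θ)/κ = (1 − 0.78223)/0.2447 = 0.88994
z = sin θ / κ = 0.62299/0.2447 = 2.54593
x = ρ cos φ = 0.88994 × cos(150.78°) = -0.77670
y = ρ sin φ = 0.88994 × sin(150.78°) = 0.43444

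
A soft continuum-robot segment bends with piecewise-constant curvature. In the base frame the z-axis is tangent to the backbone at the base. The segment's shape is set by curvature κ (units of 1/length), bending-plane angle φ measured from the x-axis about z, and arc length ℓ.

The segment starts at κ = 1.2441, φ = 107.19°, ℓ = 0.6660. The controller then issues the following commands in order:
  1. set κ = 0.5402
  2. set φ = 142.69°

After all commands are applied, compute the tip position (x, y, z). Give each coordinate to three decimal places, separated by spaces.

-0.094 0.072 0.652

initial: κ=1.2441, φ=107.19°, ℓ=0.6660
cmd 1: set κ=0.5402 → (κ,φ,ℓ)=(0.5402,107.19°,0.6660) → tip=(-0.0350,0.1132,0.6517)
cmd 2: set φ=142.69° → (κ,φ,ℓ)=(0.5402,142.69°,0.6660) → tip=(-0.0943,0.0718,0.6517)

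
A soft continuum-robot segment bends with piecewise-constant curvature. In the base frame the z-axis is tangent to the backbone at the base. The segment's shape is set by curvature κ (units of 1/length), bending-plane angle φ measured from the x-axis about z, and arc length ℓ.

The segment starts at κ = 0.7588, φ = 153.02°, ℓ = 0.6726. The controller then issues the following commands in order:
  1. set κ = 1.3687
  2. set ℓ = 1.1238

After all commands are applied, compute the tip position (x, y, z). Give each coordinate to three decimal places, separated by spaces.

-0.630 0.321 0.730

initial: κ=0.7588, φ=153.02°, ℓ=0.6726
cmd 1: set κ=1.3687 → (κ,φ,ℓ)=(1.3687,153.02°,0.6726) → tip=(-0.2570,0.1308,0.5815)
cmd 2: set ℓ=1.1238 → (κ,φ,ℓ)=(1.3687,153.02°,1.1238) → tip=(-0.6298,0.3206,0.7302)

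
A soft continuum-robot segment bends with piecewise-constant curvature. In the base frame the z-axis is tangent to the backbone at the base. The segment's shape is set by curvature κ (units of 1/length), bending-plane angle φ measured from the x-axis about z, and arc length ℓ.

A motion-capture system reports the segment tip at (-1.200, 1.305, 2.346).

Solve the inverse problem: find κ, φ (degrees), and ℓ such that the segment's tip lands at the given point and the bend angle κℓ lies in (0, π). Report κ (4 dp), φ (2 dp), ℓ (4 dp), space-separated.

0.4101 132.60 3.1563

ρ = √(x²+y²) = √(-1.200² + 1.305²) = 1.77286
φ = atan2(y, x) mod 360° = atan2(1.305, -1.200) = 132.5998°
|p|² = ρ² + z² = 1.77286² + 2.346² = 8.64674
κ = 2ρ / |p|² = 2×1.77286 / 8.64674 = 0.41006
θ = 2·atan2(ρ, z) = 2·atan2(1.77286, 2.346) = 1.29427 rad
ℓ = θ/κ = 1.29427/0.41006 = 3.15627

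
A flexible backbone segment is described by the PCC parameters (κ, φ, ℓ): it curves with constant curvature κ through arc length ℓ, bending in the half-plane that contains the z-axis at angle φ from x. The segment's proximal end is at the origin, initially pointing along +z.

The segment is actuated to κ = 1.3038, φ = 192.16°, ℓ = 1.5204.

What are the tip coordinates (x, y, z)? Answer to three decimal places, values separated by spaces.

θ = κ·ℓ = 1.3038 × 1.5204 = 1.98230 rad
ρ = (1 − cos θ)/κ = (1 − -0.39999)/1.3038 = 1.07377
z = sin θ / κ = 0.91652/1.3038 = 0.70296
x = ρ cos φ = 1.07377 × cos(192.16°) = -1.04968
y = ρ sin φ = 1.07377 × sin(192.16°) = -0.22618

-1.050 -0.226 0.703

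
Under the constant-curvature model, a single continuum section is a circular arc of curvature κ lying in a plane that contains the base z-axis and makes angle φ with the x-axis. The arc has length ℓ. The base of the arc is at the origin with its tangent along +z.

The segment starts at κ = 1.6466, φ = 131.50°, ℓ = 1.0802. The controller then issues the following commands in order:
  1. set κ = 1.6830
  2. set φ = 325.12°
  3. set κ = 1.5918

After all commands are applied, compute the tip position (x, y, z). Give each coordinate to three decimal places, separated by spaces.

0.592 -0.412 0.621

initial: κ=1.6466, φ=131.50°, ℓ=1.0802
cmd 1: set κ=1.6830 → (κ,φ,ℓ)=(1.6830,131.50°,1.0802) → tip=(-0.4900,0.5539,0.5761)
cmd 2: set φ=325.12° → (κ,φ,ℓ)=(1.6830,325.12°,1.0802) → tip=(0.6067,-0.4229,0.5761)
cmd 3: set κ=1.5918 → (κ,φ,ℓ)=(1.5918,325.12°,1.0802) → tip=(0.5917,-0.4125,0.6213)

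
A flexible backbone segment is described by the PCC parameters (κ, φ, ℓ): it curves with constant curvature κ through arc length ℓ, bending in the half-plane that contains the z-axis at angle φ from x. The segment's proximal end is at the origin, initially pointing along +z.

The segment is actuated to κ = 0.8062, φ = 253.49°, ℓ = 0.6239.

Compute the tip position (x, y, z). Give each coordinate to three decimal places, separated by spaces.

θ = κ·ℓ = 0.8062 × 0.6239 = 0.50299 rad
ρ = (1 − cos θ)/κ = (1 − 0.87615)/0.8062 = 0.15363
z = sin θ / κ = 0.48205/0.8062 = 0.59792
x = ρ cos φ = 0.15363 × cos(253.49°) = -0.04366
y = ρ sin φ = 0.15363 × sin(253.49°) = -0.14729

-0.044 -0.147 0.598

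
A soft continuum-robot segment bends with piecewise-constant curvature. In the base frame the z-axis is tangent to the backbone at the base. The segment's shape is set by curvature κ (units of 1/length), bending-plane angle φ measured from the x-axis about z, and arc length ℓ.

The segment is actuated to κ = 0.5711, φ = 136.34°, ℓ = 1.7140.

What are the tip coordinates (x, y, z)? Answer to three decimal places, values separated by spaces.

-0.560 0.534 1.453

θ = κ·ℓ = 0.5711 × 1.7140 = 0.97887 rad
ρ = (1 − cos θ)/κ = (1 − 0.55796)/0.5711 = 0.77401
z = sin θ / κ = 0.82986/0.5711 = 1.45310
x = ρ cos φ = 0.77401 × cos(136.34°) = -0.55995
y = ρ sin φ = 0.77401 × sin(136.34°) = 0.53436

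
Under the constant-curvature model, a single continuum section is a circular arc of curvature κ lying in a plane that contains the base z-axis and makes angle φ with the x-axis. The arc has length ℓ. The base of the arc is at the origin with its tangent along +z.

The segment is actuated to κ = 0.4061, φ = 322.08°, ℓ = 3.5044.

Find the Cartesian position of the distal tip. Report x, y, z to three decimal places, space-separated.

1.657 -1.291 2.436

θ = κ·ℓ = 0.4061 × 3.5044 = 1.42314 rad
ρ = (1 − cos θ)/κ = (1 − 0.14712)/0.4061 = 2.10016
z = sin θ / κ = 0.98912/0.4061 = 2.43565
x = ρ cos φ = 2.10016 × cos(322.08°) = 1.65676
y = ρ sin φ = 2.10016 × sin(322.08°) = -1.29068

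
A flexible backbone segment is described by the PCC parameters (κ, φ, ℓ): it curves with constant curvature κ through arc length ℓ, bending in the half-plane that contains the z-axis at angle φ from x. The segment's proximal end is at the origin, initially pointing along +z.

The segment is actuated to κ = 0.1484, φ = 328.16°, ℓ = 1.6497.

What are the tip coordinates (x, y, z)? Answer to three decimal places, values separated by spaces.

θ = κ·ℓ = 0.1484 × 1.6497 = 0.24482 rad
ρ = (1 − cos θ)/κ = (1 − 0.97018)/0.1484 = 0.20093
z = sin θ / κ = 0.24238/0.1484 = 1.63327
x = ρ cos φ = 0.20093 × cos(328.16°) = 0.17069
y = ρ sin φ = 0.20093 × sin(328.16°) = -0.10600

0.171 -0.106 1.633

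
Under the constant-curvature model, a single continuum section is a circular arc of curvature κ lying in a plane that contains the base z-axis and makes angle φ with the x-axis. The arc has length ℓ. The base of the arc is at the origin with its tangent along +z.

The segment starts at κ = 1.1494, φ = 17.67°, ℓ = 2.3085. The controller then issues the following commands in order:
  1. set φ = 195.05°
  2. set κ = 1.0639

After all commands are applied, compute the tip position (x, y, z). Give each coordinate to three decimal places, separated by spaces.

initial: κ=1.1494, φ=17.67°, ℓ=2.3085
cmd 1: set φ=195.05° → (κ,φ,ℓ)=(1.1494,195.05°,2.3085) → tip=(-1.5822,-0.4254,0.4081)
cmd 2: set κ=1.0639 → (κ,φ,ℓ)=(1.0639,195.05°,2.3085) → tip=(-1.6103,-0.4330,0.5951)

-1.610 -0.433 0.595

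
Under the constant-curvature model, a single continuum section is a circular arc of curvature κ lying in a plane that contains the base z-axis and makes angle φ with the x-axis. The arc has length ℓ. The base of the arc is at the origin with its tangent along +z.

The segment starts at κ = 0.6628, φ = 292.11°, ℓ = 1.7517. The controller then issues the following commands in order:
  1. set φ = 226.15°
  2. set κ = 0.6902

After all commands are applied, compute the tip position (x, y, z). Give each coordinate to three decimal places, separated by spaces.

initial: κ=0.6628, φ=292.11°, ℓ=1.7517
cmd 1: set φ=226.15° → (κ,φ,ℓ)=(0.6628,226.15°,1.7517) → tip=(-0.6288,-0.6546,1.3838)
cmd 2: set κ=0.6902 → (κ,φ,ℓ)=(0.6902,226.15°,1.7517) → tip=(-0.6485,-0.6750,1.3551)

-0.648 -0.675 1.355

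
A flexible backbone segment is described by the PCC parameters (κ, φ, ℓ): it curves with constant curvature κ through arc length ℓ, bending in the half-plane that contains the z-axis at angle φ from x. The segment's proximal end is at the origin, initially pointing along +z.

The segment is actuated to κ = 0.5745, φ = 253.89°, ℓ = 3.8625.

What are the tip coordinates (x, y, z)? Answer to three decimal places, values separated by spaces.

-0.775 -2.682 1.388

θ = κ·ℓ = 0.5745 × 3.8625 = 2.21901 rad
ρ = (1 − cos θ)/κ = (1 − -0.60376)/0.5745 = 2.79158
z = sin θ / κ = 0.79717/0.5745 = 1.38758
x = ρ cos φ = 2.79158 × cos(253.89°) = -0.77461
y = ρ sin φ = 2.79158 × sin(253.89°) = -2.68195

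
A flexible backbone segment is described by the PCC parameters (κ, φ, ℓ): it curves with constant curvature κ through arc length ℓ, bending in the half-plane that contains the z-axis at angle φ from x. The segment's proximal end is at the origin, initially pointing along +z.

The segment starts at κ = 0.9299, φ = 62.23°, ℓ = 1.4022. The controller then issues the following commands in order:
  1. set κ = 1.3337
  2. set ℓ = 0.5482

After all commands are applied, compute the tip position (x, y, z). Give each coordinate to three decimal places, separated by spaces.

initial: κ=0.9299, φ=62.23°, ℓ=1.4022
cmd 1: set κ=1.3337 → (κ,φ,ℓ)=(1.3337,62.23°,1.4022) → tip=(0.4524,0.8591,0.7165)
cmd 2: set ℓ=0.5482 → (κ,φ,ℓ)=(1.3337,62.23°,0.5482) → tip=(0.0893,0.1696,0.5006)

0.089 0.170 0.501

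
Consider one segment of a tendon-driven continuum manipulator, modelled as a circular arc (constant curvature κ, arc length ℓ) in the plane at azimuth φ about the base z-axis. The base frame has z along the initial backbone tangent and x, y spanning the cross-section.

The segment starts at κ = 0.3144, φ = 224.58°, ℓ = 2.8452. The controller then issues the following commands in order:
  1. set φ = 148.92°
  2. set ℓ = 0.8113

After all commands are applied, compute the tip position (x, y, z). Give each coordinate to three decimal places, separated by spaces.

initial: κ=0.3144, φ=224.58°, ℓ=2.8452
cmd 1: set φ=148.92° → (κ,φ,ℓ)=(0.3144,148.92°,2.8452) → tip=(-1.0191,0.6143,2.4806)
cmd 2: set ℓ=0.8113 → (κ,φ,ℓ)=(0.3144,148.92°,0.8113) → tip=(-0.0881,0.0531,0.8025)

-0.088 0.053 0.803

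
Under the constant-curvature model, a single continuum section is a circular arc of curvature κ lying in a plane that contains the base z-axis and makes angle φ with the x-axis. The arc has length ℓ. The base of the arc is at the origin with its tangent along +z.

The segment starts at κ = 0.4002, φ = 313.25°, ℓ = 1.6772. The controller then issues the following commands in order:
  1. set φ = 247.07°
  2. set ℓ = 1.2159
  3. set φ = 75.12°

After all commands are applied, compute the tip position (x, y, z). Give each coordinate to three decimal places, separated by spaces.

0.074 0.280 1.168

initial: κ=0.4002, φ=313.25°, ℓ=1.6772
cmd 1: set φ=247.07° → (κ,φ,ℓ)=(0.4002,247.07°,1.6772) → tip=(-0.2112,-0.4992,1.5541)
cmd 2: set ℓ=1.2159 → (κ,φ,ℓ)=(0.4002,247.07°,1.2159) → tip=(-0.1130,-0.2671,1.1685)
cmd 3: set φ=75.12° → (κ,φ,ℓ)=(0.4002,75.12°,1.2159) → tip=(0.0745,0.2803,1.1685)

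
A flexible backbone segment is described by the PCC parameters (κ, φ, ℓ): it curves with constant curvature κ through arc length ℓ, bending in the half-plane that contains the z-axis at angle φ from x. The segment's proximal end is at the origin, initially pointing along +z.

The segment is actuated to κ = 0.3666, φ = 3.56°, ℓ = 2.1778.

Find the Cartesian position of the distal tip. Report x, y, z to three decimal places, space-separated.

0.823 0.051 1.954

θ = κ·ℓ = 0.3666 × 2.1778 = 0.79838 rad
ρ = (1 − cos θ)/κ = (1 − 0.69787)/0.3666 = 0.82415
z = sin θ / κ = 0.71623/0.3666 = 1.95370
x = ρ cos φ = 0.82415 × cos(3.56°) = 0.82256
y = ρ sin φ = 0.82415 × sin(3.56°) = 0.05117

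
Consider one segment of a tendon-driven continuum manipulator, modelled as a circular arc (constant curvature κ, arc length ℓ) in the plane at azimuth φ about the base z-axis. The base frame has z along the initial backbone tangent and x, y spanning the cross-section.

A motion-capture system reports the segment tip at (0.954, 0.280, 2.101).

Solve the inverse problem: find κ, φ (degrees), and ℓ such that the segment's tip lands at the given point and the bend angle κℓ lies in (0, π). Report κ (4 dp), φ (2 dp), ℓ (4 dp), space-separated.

0.3681 16.36 2.4018

ρ = √(x²+y²) = √(0.954² + 0.280²) = 0.99424
φ = atan2(y, x) mod 360° = atan2(0.280, 0.954) = 16.3570°
|p|² = ρ² + z² = 0.99424² + 2.101² = 5.40272
κ = 2ρ / |p|² = 2×0.99424 / 5.40272 = 0.36805
θ = 2·atan2(ρ, z) = 2·atan2(0.99424, 2.101) = 0.88399 rad
ℓ = θ/κ = 0.88399/0.36805 = 2.40182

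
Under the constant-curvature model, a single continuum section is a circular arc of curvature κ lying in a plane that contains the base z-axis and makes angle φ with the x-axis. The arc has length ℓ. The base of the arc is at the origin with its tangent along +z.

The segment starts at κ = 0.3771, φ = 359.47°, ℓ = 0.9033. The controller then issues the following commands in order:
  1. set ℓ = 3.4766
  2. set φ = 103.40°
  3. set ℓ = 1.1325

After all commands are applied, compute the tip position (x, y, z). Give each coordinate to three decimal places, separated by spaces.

initial: κ=0.3771, φ=359.47°, ℓ=0.9033
cmd 1: set ℓ=3.4766 → (κ,φ,ℓ)=(0.3771,359.47°,3.4766) → tip=(1.9706,-0.0182,2.5628)
cmd 2: set φ=103.40° → (κ,φ,ℓ)=(0.3771,103.40°,3.4766) → tip=(-0.4567,1.9170,2.5628)
cmd 3: set ℓ=1.1325 → (κ,φ,ℓ)=(0.3771,103.40°,1.1325) → tip=(-0.0552,0.2317,1.0984)

-0.055 0.232 1.098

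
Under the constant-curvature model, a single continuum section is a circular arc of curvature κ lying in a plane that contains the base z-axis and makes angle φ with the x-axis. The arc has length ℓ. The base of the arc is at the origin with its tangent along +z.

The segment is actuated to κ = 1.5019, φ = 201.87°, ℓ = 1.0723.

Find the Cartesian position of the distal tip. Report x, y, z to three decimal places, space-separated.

θ = κ·ℓ = 1.5019 × 1.0723 = 1.61049 rad
ρ = (1 − cos θ)/κ = (1 − -0.03968)/1.5019 = 0.69224
z = sin θ / κ = 0.99921/1.5019 = 0.66530
x = ρ cos φ = 0.69224 × cos(201.87°) = -0.64242
y = ρ sin φ = 0.69224 × sin(201.87°) = -0.25786

-0.642 -0.258 0.665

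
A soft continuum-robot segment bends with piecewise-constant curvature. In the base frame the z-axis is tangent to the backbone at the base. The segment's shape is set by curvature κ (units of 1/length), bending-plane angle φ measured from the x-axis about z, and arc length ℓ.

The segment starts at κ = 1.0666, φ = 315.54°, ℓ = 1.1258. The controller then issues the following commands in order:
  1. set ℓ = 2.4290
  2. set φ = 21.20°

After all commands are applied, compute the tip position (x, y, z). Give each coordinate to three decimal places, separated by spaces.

initial: κ=1.0666, φ=315.54°, ℓ=1.1258
cmd 1: set ℓ=2.4290 → (κ,φ,ℓ)=(1.0666,315.54°,2.4290) → tip=(1.2394,-1.2162,0.4907)
cmd 2: set φ=21.20° → (κ,φ,ℓ)=(1.0666,21.20°,2.4290) → tip=(1.6189,0.6279,0.4907)

1.619 0.628 0.491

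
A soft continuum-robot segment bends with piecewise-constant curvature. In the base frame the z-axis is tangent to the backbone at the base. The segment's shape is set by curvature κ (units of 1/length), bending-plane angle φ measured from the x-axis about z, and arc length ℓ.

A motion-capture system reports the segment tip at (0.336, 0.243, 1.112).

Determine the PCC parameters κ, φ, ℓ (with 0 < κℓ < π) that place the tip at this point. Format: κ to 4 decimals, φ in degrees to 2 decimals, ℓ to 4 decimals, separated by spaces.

0.5888 35.87 1.2124

ρ = √(x²+y²) = √(0.336² + 0.243²) = 0.41466
φ = atan2(y, x) mod 360° = atan2(0.243, 0.336) = 35.8750°
|p|² = ρ² + z² = 0.41466² + 1.112² = 1.40849
κ = 2ρ / |p|² = 2×0.41466 / 1.40849 = 0.58880
θ = 2·atan2(ρ, z) = 2·atan2(0.41466, 1.112) = 0.71385 rad
ℓ = θ/κ = 0.71385/0.58880 = 1.21238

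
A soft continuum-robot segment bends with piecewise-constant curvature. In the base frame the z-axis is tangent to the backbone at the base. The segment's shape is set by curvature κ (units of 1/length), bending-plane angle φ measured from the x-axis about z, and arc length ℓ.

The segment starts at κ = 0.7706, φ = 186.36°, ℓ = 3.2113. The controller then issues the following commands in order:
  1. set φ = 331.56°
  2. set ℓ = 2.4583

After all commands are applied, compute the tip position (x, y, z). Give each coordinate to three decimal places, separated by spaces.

initial: κ=0.7706, φ=186.36°, ℓ=3.2113
cmd 1: set φ=331.56° → (κ,φ,ℓ)=(0.7706,331.56°,3.2113) → tip=(2.0376,-1.1036,0.8028)
cmd 2: set ℓ=2.4583 → (κ,φ,ℓ)=(0.7706,331.56°,2.4583) → tip=(1.5039,-0.8145,1.2303)

1.504 -0.815 1.230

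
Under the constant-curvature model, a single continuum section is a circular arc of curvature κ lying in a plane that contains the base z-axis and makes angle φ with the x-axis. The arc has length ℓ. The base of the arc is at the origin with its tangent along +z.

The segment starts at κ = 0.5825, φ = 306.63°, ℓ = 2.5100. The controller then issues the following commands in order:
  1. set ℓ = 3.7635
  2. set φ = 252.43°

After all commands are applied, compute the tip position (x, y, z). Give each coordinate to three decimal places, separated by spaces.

initial: κ=0.5825, φ=306.63°, ℓ=2.5100
cmd 1: set ℓ=3.7635 → (κ,φ,ℓ)=(0.5825,306.63°,3.7635) → tip=(1.6206,-2.1798,1.3958)
cmd 2: set φ=252.43° → (κ,φ,ℓ)=(0.5825,252.43°,3.7635) → tip=(-0.8200,-2.5895,1.3958)

-0.820 -2.590 1.396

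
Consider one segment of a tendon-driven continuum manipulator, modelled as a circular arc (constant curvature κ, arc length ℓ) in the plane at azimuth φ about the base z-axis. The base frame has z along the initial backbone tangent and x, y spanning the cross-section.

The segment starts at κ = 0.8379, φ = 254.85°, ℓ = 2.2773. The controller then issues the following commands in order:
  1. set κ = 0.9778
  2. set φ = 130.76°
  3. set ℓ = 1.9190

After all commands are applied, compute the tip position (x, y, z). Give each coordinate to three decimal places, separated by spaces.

initial: κ=0.8379, φ=254.85°, ℓ=2.2773
cmd 1: set κ=0.9778 → (κ,φ,ℓ)=(0.9778,254.85°,2.2773) → tip=(-0.4303,-1.5892,0.8105)
cmd 2: set φ=130.76° → (κ,φ,ℓ)=(0.9778,130.76°,2.2773) → tip=(-1.0750,1.2471,0.8105)
cmd 3: set ℓ=1.9190 → (κ,φ,ℓ)=(0.9778,130.76°,1.9190) → tip=(-0.8686,1.0077,0.9753)

-0.869 1.008 0.975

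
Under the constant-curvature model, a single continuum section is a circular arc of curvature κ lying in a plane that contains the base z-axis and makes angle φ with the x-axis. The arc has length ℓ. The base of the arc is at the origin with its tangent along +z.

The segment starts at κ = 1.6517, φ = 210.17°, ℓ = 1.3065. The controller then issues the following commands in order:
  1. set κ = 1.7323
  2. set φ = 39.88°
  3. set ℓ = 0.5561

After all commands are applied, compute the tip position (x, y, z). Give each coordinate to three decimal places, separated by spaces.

0.190 0.159 0.474

initial: κ=1.6517, φ=210.17°, ℓ=1.3065
cmd 1: set κ=1.7323 → (κ,φ,ℓ)=(1.7323,210.17°,1.3065) → tip=(-0.8177,-0.4753,0.4443)
cmd 2: set φ=39.88° → (κ,φ,ℓ)=(1.7323,39.88°,1.3065) → tip=(0.7258,0.6064,0.4443)
cmd 3: set ℓ=0.5561 → (κ,φ,ℓ)=(1.7323,39.88°,0.5561) → tip=(0.1901,0.1589,0.4740)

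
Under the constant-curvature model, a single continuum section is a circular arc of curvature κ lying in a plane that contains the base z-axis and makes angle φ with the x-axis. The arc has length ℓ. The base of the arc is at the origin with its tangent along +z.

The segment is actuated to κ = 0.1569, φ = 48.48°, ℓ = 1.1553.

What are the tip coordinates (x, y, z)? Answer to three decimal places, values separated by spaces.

0.069 0.078 1.149

θ = κ·ℓ = 0.1569 × 1.1553 = 0.18127 rad
ρ = (1 − cos θ)/κ = (1 − 0.98362)/0.1569 = 0.10442
z = sin θ / κ = 0.18028/0.1569 = 1.14898
x = ρ cos φ = 0.10442 × cos(48.48°) = 0.06922
y = ρ sin φ = 0.10442 × sin(48.48°) = 0.07818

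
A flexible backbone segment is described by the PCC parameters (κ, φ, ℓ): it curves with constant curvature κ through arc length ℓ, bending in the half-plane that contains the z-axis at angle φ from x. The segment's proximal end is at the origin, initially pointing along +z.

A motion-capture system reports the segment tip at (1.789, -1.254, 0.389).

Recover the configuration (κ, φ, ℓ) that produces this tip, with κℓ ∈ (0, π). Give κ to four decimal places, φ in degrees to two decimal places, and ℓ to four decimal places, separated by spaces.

ρ = √(x²+y²) = √(1.789² + -1.254²) = 2.18473
φ = atan2(y, x) mod 360° = atan2(-1.254, 1.789) = 324.9715°
|p|² = ρ² + z² = 2.18473² + 0.389² = 4.92436
κ = 2ρ / |p|² = 2×2.18473 / 4.92436 = 0.88731
θ = 2·atan2(ρ, z) = 2·atan2(2.18473, 0.389) = 2.78918 rad
ℓ = θ/κ = 2.78918/0.88731 = 3.14339

0.8873 324.97 3.1434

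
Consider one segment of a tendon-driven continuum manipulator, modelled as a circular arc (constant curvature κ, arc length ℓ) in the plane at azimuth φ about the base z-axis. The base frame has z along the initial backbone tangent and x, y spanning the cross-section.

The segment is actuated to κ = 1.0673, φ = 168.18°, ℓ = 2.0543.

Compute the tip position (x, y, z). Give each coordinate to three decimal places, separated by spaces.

θ = κ·ℓ = 1.0673 × 2.0543 = 2.19255 rad
ρ = (1 − cos θ)/κ = (1 − -0.58247)/1.0673 = 1.48268
z = sin θ / κ = 0.81286/1.0673 = 0.76160
x = ρ cos φ = 1.48268 × cos(168.18°) = -1.45124
y = ρ sin φ = 1.48268 × sin(168.18°) = 0.30371

-1.451 0.304 0.762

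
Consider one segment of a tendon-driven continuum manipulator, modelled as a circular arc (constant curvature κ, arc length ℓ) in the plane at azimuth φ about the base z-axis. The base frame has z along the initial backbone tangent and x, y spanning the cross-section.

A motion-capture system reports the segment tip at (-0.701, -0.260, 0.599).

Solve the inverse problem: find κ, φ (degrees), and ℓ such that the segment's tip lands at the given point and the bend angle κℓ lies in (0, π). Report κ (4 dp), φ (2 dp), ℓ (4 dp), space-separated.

ρ = √(x²+y²) = √(-0.701² + -0.260²) = 0.74766
φ = atan2(y, x) mod 360° = atan2(-0.260, -0.701) = 200.3498°
|p|² = ρ² + z² = 0.74766² + 0.599² = 0.91780
κ = 2ρ / |p|² = 2×0.74766 / 0.91780 = 1.62925
θ = 2·atan2(ρ, z) = 2·atan2(0.74766, 0.599) = 1.79069 rad
ℓ = θ/κ = 1.79069/1.62925 = 1.09909

1.6292 200.35 1.0991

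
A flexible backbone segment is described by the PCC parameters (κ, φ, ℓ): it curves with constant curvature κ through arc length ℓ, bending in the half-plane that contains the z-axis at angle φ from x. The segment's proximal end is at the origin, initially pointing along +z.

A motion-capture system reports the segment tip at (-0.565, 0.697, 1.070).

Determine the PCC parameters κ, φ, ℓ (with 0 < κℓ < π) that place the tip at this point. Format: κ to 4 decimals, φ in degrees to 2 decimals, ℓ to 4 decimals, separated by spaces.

0.9203 129.03 1.5165

ρ = √(x²+y²) = √(-0.565² + 0.697²) = 0.89724
φ = atan2(y, x) mod 360° = atan2(0.697, -0.565) = 129.0288°
|p|² = ρ² + z² = 0.89724² + 1.070² = 1.94993
κ = 2ρ / |p|² = 2×0.89724 / 1.94993 = 0.92027
θ = 2·atan2(ρ, z) = 2·atan2(0.89724, 1.070) = 1.39561 rad
ℓ = θ/κ = 1.39561/0.92027 = 1.51651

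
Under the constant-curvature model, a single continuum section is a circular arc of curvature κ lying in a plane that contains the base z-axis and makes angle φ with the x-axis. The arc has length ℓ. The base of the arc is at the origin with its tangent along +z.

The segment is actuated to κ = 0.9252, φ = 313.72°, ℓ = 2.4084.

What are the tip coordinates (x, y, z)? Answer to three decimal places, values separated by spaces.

θ = κ·ℓ = 0.9252 × 2.4084 = 2.22825 rad
ρ = (1 − cos θ)/κ = (1 − -0.61110)/0.9252 = 1.74136
z = sin θ / κ = 0.79155/0.9252 = 0.85554
x = ρ cos φ = 1.74136 × cos(313.72°) = 1.20351
y = ρ sin φ = 1.74136 × sin(313.72°) = -1.25852

1.204 -1.259 0.856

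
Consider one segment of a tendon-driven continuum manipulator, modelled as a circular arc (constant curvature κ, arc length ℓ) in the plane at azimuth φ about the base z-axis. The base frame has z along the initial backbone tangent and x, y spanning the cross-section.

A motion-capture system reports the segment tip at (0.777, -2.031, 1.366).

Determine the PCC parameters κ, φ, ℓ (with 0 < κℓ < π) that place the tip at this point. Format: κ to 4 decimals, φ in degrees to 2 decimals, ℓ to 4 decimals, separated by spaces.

0.6595 290.94 3.0627

ρ = √(x²+y²) = √(0.777² + -2.031²) = 2.17456
φ = atan2(y, x) mod 360° = atan2(-2.031, 0.777) = 290.9354°
|p|² = ρ² + z² = 2.17456² + 1.366² = 6.59465
κ = 2ρ / |p|² = 2×2.17456 / 6.59465 = 0.65949
θ = 2·atan2(ρ, z) = 2·atan2(2.17456, 1.366) = 2.01984 rad
ℓ = θ/κ = 2.01984/0.65949 = 3.06272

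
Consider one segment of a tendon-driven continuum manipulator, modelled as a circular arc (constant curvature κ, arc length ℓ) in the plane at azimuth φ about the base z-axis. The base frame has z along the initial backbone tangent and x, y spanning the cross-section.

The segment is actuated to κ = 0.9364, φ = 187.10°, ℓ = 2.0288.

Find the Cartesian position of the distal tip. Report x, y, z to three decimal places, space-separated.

θ = κ·ℓ = 0.9364 × 2.0288 = 1.89977 rad
ρ = (1 − cos θ)/κ = (1 − -0.32307)/0.9364 = 1.41293
z = sin θ / κ = 0.94637/0.9364 = 1.01065
x = ρ cos φ = 1.41293 × cos(187.10°) = -1.40210
y = ρ sin φ = 1.41293 × sin(187.10°) = -0.17464

-1.402 -0.175 1.011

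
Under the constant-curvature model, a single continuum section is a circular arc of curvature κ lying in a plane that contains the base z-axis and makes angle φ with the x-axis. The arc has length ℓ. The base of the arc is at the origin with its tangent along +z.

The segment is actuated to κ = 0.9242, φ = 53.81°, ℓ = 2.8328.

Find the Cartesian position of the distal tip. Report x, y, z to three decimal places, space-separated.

θ = κ·ℓ = 0.9242 × 2.8328 = 2.61807 rad
ρ = (1 − cos θ)/κ = (1 − -0.86607)/0.9242 = 2.01911
z = sin θ / κ = 0.49993/0.9242 = 0.54093
x = ρ cos φ = 2.01911 × cos(53.81°) = 1.19222
y = ρ sin φ = 2.01911 × sin(53.81°) = 1.62955

1.192 1.630 0.541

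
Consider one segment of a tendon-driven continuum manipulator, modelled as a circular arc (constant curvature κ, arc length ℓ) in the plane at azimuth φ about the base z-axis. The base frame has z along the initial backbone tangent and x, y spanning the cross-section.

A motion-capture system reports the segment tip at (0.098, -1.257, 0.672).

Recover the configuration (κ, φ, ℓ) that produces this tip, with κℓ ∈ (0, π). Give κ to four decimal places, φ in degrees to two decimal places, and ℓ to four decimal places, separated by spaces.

1.2353 274.46 1.7503

ρ = √(x²+y²) = √(0.098² + -1.257²) = 1.26081
φ = atan2(y, x) mod 360° = atan2(-1.257, 0.098) = 274.4580°
|p|² = ρ² + z² = 1.26081² + 0.672² = 2.04124
κ = 2ρ / |p|² = 2×1.26081 / 2.04124 = 1.23534
θ = 2·atan2(ρ, z) = 2·atan2(1.26081, 0.672) = 2.16221 rad
ℓ = θ/κ = 2.16221/1.23534 = 1.75029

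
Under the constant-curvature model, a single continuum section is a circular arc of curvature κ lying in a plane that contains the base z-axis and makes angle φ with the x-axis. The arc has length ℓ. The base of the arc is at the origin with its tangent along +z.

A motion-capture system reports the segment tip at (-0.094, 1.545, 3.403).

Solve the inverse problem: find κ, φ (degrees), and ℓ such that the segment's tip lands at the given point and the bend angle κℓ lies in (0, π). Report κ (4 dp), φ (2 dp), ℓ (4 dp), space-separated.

ρ = √(x²+y²) = √(-0.094² + 1.545²) = 1.54786
φ = atan2(y, x) mod 360° = atan2(1.545, -0.094) = 93.4817°
|p|² = ρ² + z² = 1.54786² + 3.403² = 13.97627
κ = 2ρ / |p|² = 2×1.54786 / 13.97627 = 0.22150
θ = 2·atan2(ρ, z) = 2·atan2(1.54786, 3.403) = 0.85376 rad
ℓ = θ/κ = 0.85376/0.22150 = 3.85449

0.2215 93.48 3.8545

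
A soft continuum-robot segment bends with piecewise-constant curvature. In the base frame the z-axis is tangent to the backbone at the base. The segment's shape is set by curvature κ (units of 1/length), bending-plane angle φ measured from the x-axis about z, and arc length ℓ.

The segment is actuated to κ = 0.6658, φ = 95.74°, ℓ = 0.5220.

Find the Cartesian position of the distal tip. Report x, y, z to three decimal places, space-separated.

θ = κ·ℓ = 0.6658 × 0.5220 = 0.34755 rad
ρ = (1 − cos θ)/κ = (1 − 0.94021)/0.6658 = 0.08980
z = sin θ / κ = 0.34059/0.6658 = 0.51155
x = ρ cos φ = 0.08980 × cos(95.74°) = -0.00898
y = ρ sin φ = 0.08980 × sin(95.74°) = 0.08935

-0.009 0.089 0.512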